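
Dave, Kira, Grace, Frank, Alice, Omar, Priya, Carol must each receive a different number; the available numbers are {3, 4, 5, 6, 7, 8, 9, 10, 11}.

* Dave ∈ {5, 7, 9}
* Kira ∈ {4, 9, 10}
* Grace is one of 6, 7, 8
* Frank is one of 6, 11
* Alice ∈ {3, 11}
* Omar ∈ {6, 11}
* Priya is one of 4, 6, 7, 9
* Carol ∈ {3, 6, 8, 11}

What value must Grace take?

The 2 variables Frank and Omar are confined to {6, 11}, which locks those values in; drop them from Grace, Alice, Priya, Carol.
That leaves Alice = 3. So Carol can't be 3.
Carol must be 8 (only option left). Eliminate 8 elsewhere: Grace.
So Grace = 7.

7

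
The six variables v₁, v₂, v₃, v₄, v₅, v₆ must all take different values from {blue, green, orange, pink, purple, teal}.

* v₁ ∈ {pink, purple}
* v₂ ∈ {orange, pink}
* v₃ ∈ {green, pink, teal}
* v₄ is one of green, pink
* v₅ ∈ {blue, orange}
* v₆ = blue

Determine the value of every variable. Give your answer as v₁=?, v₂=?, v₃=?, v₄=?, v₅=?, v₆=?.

v₁=purple, v₂=pink, v₃=teal, v₄=green, v₅=orange, v₆=blue

v₆ must be blue (only option left). Eliminate blue elsewhere: v₅.
v₅ has just one choice, so v₅ = orange. Strike orange from v₂.
v₂ must be pink (only option left). Eliminate pink elsewhere: v₁, v₃, v₄.
v₄ has just one choice, so v₄ = green. Strike green from v₃.
v₁ has just one choice, so v₁ = purple.
v₃'s domain is down to {teal}, so v₃ = teal.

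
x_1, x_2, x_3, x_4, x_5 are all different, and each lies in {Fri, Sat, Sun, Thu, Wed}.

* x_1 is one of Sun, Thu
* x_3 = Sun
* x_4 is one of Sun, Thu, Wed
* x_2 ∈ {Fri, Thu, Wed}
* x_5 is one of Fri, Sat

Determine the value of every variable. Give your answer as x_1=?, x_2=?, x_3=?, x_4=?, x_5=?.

x_3 must be Sun (only option left). Eliminate Sun elsewhere: x_1, x_4.
x_1 must be Thu (only option left). Eliminate Thu elsewhere: x_2, x_4.
x_4 must be Wed (only option left). Eliminate Wed elsewhere: x_2.
x_2 has just one choice, so x_2 = Fri. So x_5 can't be Fri.
x_5 has just one choice, so x_5 = Sat.

x_1=Thu, x_2=Fri, x_3=Sun, x_4=Wed, x_5=Sat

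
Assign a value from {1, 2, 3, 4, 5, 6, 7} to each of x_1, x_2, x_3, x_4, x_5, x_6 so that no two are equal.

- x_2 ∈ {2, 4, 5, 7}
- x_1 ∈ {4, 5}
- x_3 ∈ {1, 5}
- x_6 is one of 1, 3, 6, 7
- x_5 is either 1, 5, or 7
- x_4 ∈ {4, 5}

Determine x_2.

2

x_1 and x_4 share exactly the 2 values {4, 5}; by pigeonhole those values go to them, so strike 4, 5 from x_2, x_3, x_5.
x_3's domain is down to {1}, so x_3 = 1. So x_5, x_6 can't be 1.
x_5's domain is down to {7}, so x_5 = 7. Remove 7 from x_2, x_6.
So x_2 = 2.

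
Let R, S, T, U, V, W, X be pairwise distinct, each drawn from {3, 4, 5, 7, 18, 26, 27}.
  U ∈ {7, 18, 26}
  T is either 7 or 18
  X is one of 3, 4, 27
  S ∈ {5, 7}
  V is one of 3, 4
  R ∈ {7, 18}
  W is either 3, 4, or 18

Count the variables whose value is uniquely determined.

The 7 variables draw from only 7 values {3, 4, 5, 7, 18, 26, 27}, so each is used; only S can be 5, hence S = 5.
The 6 still-open variables draw from only 6 values {3, 4, 7, 18, 26, 27}, so each is used; only U can be 26, hence U = 26.
Among the 5 still-open variables, 27 fits only X (and all 5 values in {3, 4, 7, 18, 27} must be used), so X = 27.
The 2 variables R and T are confined to {7, 18}, which locks those values in; drop them from W.
Determined: S=5, U=26, X=27. The other variables each still have more than one consistent value. That makes 3.

3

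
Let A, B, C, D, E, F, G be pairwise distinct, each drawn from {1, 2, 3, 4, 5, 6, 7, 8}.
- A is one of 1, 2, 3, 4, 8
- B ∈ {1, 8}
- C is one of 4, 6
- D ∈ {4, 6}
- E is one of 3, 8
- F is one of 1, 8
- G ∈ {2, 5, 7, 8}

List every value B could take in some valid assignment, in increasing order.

B and F between them cover only {1, 8} — a naked pair. Remove those values from A, E, G.
E has just one choice, so E = 3. Remove 3 from A.
The 2 variables C and D are confined to {4, 6}, which locks those values in; drop them from A.
That leaves A = 2. Eliminate 2 elsewhere: G.
No further eliminations apply; B can still be any of 1, 8.

1, 8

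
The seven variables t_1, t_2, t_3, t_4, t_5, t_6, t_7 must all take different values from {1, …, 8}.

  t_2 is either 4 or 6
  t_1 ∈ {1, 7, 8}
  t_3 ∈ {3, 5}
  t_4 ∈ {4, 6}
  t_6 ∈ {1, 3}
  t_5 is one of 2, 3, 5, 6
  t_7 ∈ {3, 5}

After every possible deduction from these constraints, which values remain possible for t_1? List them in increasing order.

7, 8

The 2 variables t_2 and t_4 are confined to {4, 6}, which locks those values in; drop them from t_5.
t_3 and t_7 between them cover only {3, 5} — a naked pair. Remove those values from t_5, t_6.
t_5 must be 2 (only option left).
t_6 must be 1 (only option left). So t_1 can't be 1.
No further eliminations apply; t_1 can still be any of 7, 8.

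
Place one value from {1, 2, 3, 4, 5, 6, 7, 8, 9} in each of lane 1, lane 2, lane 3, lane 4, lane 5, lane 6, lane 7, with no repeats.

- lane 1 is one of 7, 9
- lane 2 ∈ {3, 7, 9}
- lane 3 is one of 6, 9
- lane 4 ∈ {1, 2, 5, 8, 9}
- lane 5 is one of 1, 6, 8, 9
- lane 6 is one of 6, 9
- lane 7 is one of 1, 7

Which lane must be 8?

lane 3 and lane 6 share exactly the 2 values {6, 9}; by pigeonhole those values go to them, so strike 6, 9 from lane 1, lane 2, lane 4, lane 5.
lane 1 must be 7 (only option left). Eliminate 7 elsewhere: lane 2, lane 7.
That leaves lane 2 = 3.
lane 7 has just one choice, so lane 7 = 1. Strike 1 from lane 4, lane 5.
So 8 goes to lane 5.

lane 5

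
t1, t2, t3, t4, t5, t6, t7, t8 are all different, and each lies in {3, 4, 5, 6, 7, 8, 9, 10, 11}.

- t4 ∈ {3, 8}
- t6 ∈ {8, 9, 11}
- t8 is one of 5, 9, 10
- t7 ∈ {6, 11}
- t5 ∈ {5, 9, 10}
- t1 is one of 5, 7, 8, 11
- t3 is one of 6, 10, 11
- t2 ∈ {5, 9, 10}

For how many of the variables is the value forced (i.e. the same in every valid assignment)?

The 8 variables together cover exactly {3, 5, 6, 7, 8, 9, 10, 11} — 8 values for 8 variables — and 3 appears only in t4's list, so t4 = 3.
Among the 7 still-open variables, 7 fits only t1 (and all 7 values in {5, 6, 7, 8, 9, 10, 11} must be used), so t1 = 7.
Among the 6 still-open variables, 8 fits only t6 (and all 6 values in {5, 6, 8, 9, 10, 11} must be used), so t6 = 8.
t2, t5, t8 between them cover only {5, 9, 10} — a naked triple. Remove those values from t3.
Determined: t1=7, t4=3, t6=8. The other variables each still have more than one consistent value. That makes 3.

3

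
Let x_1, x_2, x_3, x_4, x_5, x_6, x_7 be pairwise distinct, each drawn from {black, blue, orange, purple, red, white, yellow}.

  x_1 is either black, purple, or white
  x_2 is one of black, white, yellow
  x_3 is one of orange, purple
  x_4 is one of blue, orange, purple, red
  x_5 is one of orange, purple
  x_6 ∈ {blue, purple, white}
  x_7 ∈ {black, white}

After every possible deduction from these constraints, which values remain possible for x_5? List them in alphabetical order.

orange, purple

The 7 variables draw from only 7 values {black, blue, orange, purple, red, white, yellow}, so each is used; only x_4 can be red, hence x_4 = red.
The 6 still-open variables draw from only 6 values {black, blue, orange, purple, white, yellow}, so each is used; only x_6 can be blue, hence x_6 = blue.
The 5 still-open variables draw from only 5 values {black, orange, purple, white, yellow}, so each is used; only x_2 can be yellow, hence x_2 = yellow.
x_3 and x_5 share exactly the 2 values {orange, purple}; by pigeonhole those values go to them, so strike orange, purple from x_1.
No further eliminations apply; x_5 can still be any of orange, purple.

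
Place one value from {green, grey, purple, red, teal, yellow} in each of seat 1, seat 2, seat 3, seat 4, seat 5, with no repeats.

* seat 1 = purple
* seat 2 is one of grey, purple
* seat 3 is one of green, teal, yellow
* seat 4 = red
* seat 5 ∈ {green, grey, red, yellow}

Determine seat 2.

seat 1 has just one choice, so seat 1 = purple. Eliminate purple elsewhere: seat 2.
So seat 2 = grey.

grey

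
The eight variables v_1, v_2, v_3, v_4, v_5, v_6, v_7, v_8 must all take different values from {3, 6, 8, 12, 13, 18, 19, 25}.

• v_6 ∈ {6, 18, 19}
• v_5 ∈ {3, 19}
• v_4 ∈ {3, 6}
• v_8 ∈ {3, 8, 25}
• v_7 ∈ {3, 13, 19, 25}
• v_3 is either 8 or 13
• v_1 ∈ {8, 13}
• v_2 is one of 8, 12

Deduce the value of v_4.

6

The 8 variables draw from only 8 values {3, 6, 8, 12, 13, 18, 19, 25}, so each is used; only v_2 can be 12, hence v_2 = 12.
The 7 still-open variables together cover exactly {3, 6, 8, 13, 18, 19, 25} — 7 values for 7 variables — and 18 appears only in v_6's list, so v_6 = 18.
The 6 still-open variables together cover exactly {3, 6, 8, 13, 19, 25} — 6 values for 6 variables — and 6 appears only in v_4's list, so v_4 = 6.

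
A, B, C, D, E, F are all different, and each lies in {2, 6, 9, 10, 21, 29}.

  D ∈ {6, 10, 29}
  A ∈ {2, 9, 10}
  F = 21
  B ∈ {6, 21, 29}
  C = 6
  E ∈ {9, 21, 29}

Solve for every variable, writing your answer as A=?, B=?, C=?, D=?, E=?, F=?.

A=2, B=29, C=6, D=10, E=9, F=21

C must be 6 (only option left). So B, D can't be 6.
F has just one choice, so F = 21. Remove 21 from B, E.
B must be 29 (only option left). Eliminate 29 elsewhere: D, E.
D's domain is down to {10}, so D = 10. So A can't be 10.
E must be 9 (only option left). Eliminate 9 elsewhere: A.
A's domain is down to {2}, so A = 2.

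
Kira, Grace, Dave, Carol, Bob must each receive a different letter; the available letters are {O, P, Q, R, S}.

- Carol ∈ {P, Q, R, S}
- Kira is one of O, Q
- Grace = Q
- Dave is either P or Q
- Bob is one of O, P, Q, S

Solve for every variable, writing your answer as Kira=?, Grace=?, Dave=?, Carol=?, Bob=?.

Grace's domain is down to {Q}, so Grace = Q. So Kira, Dave, Carol, Bob can't be Q.
Dave's domain is down to {P}, so Dave = P. Remove P from Carol, Bob.
Kira must be O (only option left). Strike O from Bob.
Bob's domain is down to {S}, so Bob = S. So Carol can't be S.
Carol's domain is down to {R}, so Carol = R.

Kira=O, Grace=Q, Dave=P, Carol=R, Bob=S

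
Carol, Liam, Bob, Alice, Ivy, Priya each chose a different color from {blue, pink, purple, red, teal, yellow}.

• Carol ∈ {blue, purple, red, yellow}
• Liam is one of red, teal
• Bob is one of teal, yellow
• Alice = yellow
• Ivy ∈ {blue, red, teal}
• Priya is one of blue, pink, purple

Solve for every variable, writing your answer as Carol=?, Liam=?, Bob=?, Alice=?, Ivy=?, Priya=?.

Alice must be yellow (only option left). Eliminate yellow elsewhere: Carol, Bob.
That leaves Bob = teal. So Liam, Ivy can't be teal.
Liam must be red (only option left). Remove red from Carol, Ivy.
That leaves Ivy = blue. Remove blue from Carol, Priya.
Carol must be purple (only option left). Remove purple from Priya.
Priya has just one choice, so Priya = pink.

Carol=purple, Liam=red, Bob=teal, Alice=yellow, Ivy=blue, Priya=pink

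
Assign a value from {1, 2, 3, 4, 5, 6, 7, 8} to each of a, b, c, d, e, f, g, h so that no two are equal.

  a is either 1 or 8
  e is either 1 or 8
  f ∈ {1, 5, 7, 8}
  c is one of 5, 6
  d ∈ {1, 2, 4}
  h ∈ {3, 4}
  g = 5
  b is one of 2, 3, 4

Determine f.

7

g must be 5 (only option left). Eliminate 5 elsewhere: c, f.
That leaves c = 6.
The 6 still-open variables together cover exactly {1, 2, 3, 4, 7, 8} — 6 values for 6 variables — and 7 appears only in f's list, so f = 7.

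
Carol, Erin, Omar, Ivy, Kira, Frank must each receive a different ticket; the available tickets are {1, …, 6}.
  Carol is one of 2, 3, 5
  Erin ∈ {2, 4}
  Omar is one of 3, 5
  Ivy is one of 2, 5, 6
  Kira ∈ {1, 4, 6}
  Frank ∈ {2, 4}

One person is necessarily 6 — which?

Ivy

The 6 variables together cover exactly {1, 2, 3, 4, 5, 6} — 6 values for 6 variables — and 1 appears only in Kira's list, so Kira = 1.
Among the 5 still-open variables, 6 fits only Ivy (and all 5 values in {2, 3, 4, 5, 6} must be used), so Ivy = 6.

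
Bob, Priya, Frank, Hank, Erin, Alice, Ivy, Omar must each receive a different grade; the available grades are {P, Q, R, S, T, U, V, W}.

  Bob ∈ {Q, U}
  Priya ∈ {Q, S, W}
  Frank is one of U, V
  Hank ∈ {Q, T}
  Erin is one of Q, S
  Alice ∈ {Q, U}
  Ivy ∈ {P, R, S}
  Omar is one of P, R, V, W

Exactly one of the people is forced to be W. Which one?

Priya

The 8 variables draw from only 8 values {P, Q, R, S, T, U, V, W}, so each is used; only Hank can be T, hence Hank = T.
Bob and Alice between them cover only {Q, U} — a naked pair. Remove those values from Priya, Frank, Erin.
That leaves Frank = V. Eliminate V elsewhere: Omar.
Erin's domain is down to {S}, so Erin = S. Eliminate S elsewhere: Priya, Ivy.
So W goes to Priya.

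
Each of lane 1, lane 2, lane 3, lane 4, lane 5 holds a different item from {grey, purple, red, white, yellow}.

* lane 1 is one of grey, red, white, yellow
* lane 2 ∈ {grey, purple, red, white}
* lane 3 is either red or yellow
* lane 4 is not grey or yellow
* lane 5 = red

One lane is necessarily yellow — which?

lane 3

lane 5 has just one choice, so lane 5 = red. Remove red from lane 1, lane 2, lane 3, lane 4.
So yellow goes to lane 3.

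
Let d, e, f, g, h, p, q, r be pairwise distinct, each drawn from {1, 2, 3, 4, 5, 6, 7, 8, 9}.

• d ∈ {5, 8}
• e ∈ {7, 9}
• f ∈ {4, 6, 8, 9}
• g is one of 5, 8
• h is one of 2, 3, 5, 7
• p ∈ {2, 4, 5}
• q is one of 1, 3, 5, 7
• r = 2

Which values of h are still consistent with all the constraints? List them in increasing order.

r must be 2 (only option left). So h, p can't be 2.
d and g share exactly the 2 values {5, 8}; by pigeonhole those values go to them, so strike 5, 8 from f, h, p, q.
p's domain is down to {4}, so p = 4. Strike 4 from f.
No further eliminations apply; h can still be any of 3, 7.

3, 7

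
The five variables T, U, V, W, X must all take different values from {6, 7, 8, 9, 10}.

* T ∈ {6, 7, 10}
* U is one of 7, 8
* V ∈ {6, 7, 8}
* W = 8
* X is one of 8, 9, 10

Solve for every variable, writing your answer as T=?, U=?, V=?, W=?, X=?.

W must be 8 (only option left). Strike 8 from U, V, X.
U's domain is down to {7}, so U = 7. Remove 7 from T, V.
That leaves V = 6. Remove 6 from T.
T's domain is down to {10}, so T = 10. Eliminate 10 elsewhere: X.
That leaves X = 9.

T=10, U=7, V=6, W=8, X=9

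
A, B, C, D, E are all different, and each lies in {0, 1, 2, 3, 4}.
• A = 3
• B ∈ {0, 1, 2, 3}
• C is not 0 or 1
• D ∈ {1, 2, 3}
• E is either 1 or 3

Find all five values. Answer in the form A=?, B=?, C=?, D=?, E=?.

A=3, B=0, C=4, D=2, E=1

A must be 3 (only option left). Strike 3 from B, C, D, E.
E must be 1 (only option left). So B, D can't be 1.
D's domain is down to {2}, so D = 2. Remove 2 from B, C.
B must be 0 (only option left).
C must be 4 (only option left).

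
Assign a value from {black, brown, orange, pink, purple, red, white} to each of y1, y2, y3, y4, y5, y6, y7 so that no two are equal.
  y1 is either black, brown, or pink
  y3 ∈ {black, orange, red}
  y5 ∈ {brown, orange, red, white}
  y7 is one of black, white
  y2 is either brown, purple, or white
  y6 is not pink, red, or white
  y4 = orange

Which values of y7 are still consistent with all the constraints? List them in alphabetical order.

y4's domain is down to {orange}, so y4 = orange. So y3, y5, y6 can't be orange.
Among the 6 still-open variables, pink fits only y1 (and all 6 values in {black, brown, pink, purple, red, white} must be used), so y1 = pink.
No further eliminations apply; y7 can still be any of black, white.

black, white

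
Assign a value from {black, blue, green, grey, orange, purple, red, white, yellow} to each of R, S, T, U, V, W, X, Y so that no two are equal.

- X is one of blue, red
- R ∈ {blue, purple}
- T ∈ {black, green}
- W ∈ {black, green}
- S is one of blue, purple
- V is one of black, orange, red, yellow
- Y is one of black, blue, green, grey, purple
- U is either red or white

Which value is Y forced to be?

grey

R and S share exactly the 2 values {blue, purple}; by pigeonhole those values go to them, so strike blue, purple from X, Y.
X's domain is down to {red}, so X = red. So U, V can't be red.
U must be white (only option left).
The 2 variables T and W are confined to {black, green}, which locks those values in; drop them from V, Y.
So Y = grey.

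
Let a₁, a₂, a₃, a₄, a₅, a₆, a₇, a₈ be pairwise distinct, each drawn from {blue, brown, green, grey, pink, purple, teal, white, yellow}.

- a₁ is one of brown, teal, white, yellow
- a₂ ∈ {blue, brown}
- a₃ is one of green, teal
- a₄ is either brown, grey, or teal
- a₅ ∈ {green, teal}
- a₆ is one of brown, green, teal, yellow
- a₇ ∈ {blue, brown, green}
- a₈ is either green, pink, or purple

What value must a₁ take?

white

a₃ and a₅ between them cover only {green, teal} — a naked pair. Remove those values from a₁, a₄, a₆, a₇, a₈.
The 2 variables a₂ and a₇ are confined to {blue, brown}, which locks those values in; drop them from a₁, a₄, a₆.
a₄ must be grey (only option left).
a₆'s domain is down to {yellow}, so a₆ = yellow. Strike yellow from a₁.
So a₁ = white.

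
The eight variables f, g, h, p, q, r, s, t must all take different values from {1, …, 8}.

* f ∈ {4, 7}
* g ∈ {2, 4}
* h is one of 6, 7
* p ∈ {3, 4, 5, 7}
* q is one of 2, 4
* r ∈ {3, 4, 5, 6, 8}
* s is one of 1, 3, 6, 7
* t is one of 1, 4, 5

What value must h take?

Among the 8 variables, 8 fits only r (and all 8 values in {1, 2, 3, 4, 5, 6, 7, 8} must be used), so r = 8.
g and q between them cover only {2, 4} — a naked pair. Remove those values from f, p, t.
f must be 7 (only option left). Eliminate 7 elsewhere: h, p, s.
So h = 6.

6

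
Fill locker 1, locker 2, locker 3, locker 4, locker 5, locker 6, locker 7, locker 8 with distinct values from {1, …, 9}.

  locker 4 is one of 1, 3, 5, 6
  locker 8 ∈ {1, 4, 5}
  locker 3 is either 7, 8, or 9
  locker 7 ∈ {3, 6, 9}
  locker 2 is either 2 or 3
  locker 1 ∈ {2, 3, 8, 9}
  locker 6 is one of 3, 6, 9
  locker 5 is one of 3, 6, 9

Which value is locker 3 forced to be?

The 3 variables locker 5, locker 6, locker 7 are confined to {3, 6, 9}, which locks those values in; drop them from locker 1, locker 2, locker 3, locker 4.
locker 2 has just one choice, so locker 2 = 2. Eliminate 2 elsewhere: locker 1.
locker 1 must be 8 (only option left). So locker 3 can't be 8.
So locker 3 = 7.

7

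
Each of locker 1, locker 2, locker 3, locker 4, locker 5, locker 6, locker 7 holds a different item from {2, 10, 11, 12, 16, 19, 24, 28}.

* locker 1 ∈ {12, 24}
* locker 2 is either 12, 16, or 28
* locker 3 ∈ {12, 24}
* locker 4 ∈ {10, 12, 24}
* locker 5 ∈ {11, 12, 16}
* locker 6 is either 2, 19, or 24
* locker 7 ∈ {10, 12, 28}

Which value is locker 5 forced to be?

11

The 2 variables locker 1 and locker 3 are confined to {12, 24}, which locks those values in; drop them from locker 2, locker 4, locker 5, locker 6, locker 7.
That leaves locker 4 = 10. Remove 10 from locker 7.
That leaves locker 7 = 28. Strike 28 from locker 2.
locker 2 has just one choice, so locker 2 = 16. Strike 16 from locker 5.
So locker 5 = 11.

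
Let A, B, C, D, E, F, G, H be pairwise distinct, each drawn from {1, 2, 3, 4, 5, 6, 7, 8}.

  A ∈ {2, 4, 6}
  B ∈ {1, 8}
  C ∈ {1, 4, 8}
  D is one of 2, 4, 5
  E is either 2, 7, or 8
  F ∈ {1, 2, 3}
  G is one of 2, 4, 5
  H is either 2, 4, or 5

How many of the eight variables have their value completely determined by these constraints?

3

The 8 variables draw from only 8 values {1, 2, 3, 4, 5, 6, 7, 8}, so each is used; only F can be 3, hence F = 3.
The 7 still-open variables draw from only 7 values {1, 2, 4, 5, 6, 7, 8}, so each is used; only A can be 6, hence A = 6.
The 6 still-open variables draw from only 6 values {1, 2, 4, 5, 7, 8}, so each is used; only E can be 7, hence E = 7.
D, G, H between them cover only {2, 4, 5} — a naked triple. Remove those values from C.
Determined: A=6, E=7, F=3. The other variables each still have more than one consistent value. That makes 3.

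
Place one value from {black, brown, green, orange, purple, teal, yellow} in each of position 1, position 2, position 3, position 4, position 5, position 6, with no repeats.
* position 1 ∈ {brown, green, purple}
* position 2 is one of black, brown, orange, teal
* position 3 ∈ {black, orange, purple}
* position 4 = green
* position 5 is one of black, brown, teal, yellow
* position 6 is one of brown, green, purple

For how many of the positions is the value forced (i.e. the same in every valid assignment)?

position 4's domain is down to {green}, so position 4 = green. Strike green from position 1, position 6.
position 1 and position 6 between them cover only {brown, purple} — a naked pair. Remove those values from position 2, position 3, position 5.
Determined: position 4=green. The other positions each still have more than one consistent value. That makes 1.

1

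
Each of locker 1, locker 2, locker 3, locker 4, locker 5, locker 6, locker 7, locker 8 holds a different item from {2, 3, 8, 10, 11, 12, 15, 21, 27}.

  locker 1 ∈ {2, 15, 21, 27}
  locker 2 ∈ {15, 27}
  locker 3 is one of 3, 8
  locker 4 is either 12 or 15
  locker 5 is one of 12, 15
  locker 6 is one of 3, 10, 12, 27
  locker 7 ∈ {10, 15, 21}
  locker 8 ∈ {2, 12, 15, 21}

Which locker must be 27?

locker 2

The 8 variables together cover exactly {2, 3, 8, 10, 12, 15, 21, 27} — 8 values for 8 variables — and 8 appears only in locker 3's list, so locker 3 = 8.
The 7 still-open variables together cover exactly {2, 3, 10, 12, 15, 21, 27} — 7 values for 7 variables — and 3 appears only in locker 6's list, so locker 6 = 3.
The 6 still-open variables draw from only 6 values {2, 10, 12, 15, 21, 27}, so each is used; only locker 7 can be 10, hence locker 7 = 10.
locker 4 and locker 5 share exactly the 2 values {12, 15}; by pigeonhole those values go to them, so strike 12, 15 from locker 1, locker 2, locker 8.
So 27 goes to locker 2.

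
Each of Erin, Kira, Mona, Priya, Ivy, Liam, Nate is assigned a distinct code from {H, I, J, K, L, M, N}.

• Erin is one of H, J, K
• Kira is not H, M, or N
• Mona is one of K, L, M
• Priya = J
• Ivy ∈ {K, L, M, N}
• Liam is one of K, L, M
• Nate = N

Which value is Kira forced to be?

Priya has just one choice, so Priya = J. Eliminate J elsewhere: Erin, Kira.
That leaves Nate = N. Remove N from Ivy.
Among the 5 still-open variables, H fits only Erin (and all 5 values in {H, I, K, L, M} must be used), so Erin = H.
The 4 still-open variables together cover exactly {I, K, L, M} — 4 values for 4 variables — and I appears only in Kira's list, so Kira = I.

I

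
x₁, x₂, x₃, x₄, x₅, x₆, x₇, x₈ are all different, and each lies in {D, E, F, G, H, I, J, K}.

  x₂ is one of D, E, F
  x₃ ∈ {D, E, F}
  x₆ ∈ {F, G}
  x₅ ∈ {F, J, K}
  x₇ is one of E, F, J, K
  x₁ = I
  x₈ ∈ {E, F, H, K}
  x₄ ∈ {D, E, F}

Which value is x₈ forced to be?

x₁ must be I (only option left).
The 7 still-open variables draw from only 7 values {D, E, F, G, H, J, K}, so each is used; only x₆ can be G, hence x₆ = G.
The 6 still-open variables draw from only 6 values {D, E, F, H, J, K}, so each is used; only x₈ can be H, hence x₈ = H.

H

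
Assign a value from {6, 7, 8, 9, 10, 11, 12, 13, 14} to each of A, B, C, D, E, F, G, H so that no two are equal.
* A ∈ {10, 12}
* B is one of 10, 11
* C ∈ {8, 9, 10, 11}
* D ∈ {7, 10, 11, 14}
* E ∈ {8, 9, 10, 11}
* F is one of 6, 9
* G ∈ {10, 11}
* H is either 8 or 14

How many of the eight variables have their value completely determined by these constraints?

4

The 8 variables draw from only 8 values {6, 7, 8, 9, 10, 11, 12, 14}, so each is used; only F can be 6, hence F = 6.
The 7 still-open variables together cover exactly {7, 8, 9, 10, 11, 12, 14} — 7 values for 7 variables — and 7 appears only in D's list, so D = 7.
Among the 6 still-open variables, 12 fits only A (and all 6 values in {8, 9, 10, 11, 12, 14} must be used), so A = 12.
The 5 still-open variables together cover exactly {8, 9, 10, 11, 14} — 5 values for 5 variables — and 14 appears only in H's list, so H = 14.
B and G between them cover only {10, 11} — a naked pair. Remove those values from C, E.
Determined: A=12, D=7, F=6, H=14. The other variables each still have more than one consistent value. That makes 4.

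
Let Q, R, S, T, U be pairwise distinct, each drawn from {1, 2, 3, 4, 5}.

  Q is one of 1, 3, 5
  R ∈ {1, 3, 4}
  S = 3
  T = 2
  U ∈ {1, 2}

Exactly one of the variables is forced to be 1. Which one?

U

S has just one choice, so S = 3. Eliminate 3 elsewhere: Q, R.
T's domain is down to {2}, so T = 2. Eliminate 2 elsewhere: U.
So 1 goes to U.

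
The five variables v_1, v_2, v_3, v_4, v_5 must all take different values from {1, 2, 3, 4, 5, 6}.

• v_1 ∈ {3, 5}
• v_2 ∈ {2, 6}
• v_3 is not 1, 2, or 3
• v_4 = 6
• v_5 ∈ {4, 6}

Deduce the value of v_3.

5

v_4 has just one choice, so v_4 = 6. Remove 6 from v_2, v_3, v_5.
v_5 has just one choice, so v_5 = 4. Strike 4 from v_3.
So v_3 = 5.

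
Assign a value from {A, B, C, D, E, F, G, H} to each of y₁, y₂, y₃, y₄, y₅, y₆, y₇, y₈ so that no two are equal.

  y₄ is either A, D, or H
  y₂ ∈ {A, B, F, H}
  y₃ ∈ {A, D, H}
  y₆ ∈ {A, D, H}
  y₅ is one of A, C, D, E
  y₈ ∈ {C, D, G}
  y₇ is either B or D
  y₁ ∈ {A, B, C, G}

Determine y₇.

B

The 8 variables draw from only 8 values {A, B, C, D, E, F, G, H}, so each is used; only y₅ can be E, hence y₅ = E.
The 7 still-open variables together cover exactly {A, B, C, D, F, G, H} — 7 values for 7 variables — and F appears only in y₂'s list, so y₂ = F.
The 3 variables y₃, y₄, y₆ are confined to {A, D, H}, which locks those values in; drop them from y₁, y₇, y₈.
So y₇ = B.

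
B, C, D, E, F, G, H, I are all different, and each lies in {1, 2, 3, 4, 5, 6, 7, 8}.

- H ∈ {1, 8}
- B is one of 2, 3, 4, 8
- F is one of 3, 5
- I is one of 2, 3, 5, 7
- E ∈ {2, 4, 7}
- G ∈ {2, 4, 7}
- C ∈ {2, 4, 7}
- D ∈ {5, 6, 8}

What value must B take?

The 8 variables together cover exactly {1, 2, 3, 4, 5, 6, 7, 8} — 8 values for 8 variables — and 1 appears only in H's list, so H = 1.
Among the 7 still-open variables, 6 fits only D (and all 7 values in {2, 3, 4, 5, 6, 7, 8} must be used), so D = 6.
Among the 6 still-open variables, 8 fits only B (and all 6 values in {2, 3, 4, 5, 7, 8} must be used), so B = 8.

8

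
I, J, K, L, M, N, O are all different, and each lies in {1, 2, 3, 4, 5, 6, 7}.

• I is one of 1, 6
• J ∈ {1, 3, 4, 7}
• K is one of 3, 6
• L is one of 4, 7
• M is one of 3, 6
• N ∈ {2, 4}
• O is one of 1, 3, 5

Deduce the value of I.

Among the 7 variables, 2 fits only N (and all 7 values in {1, 2, 3, 4, 5, 6, 7} must be used), so N = 2.
The 6 still-open variables together cover exactly {1, 3, 4, 5, 6, 7} — 6 values for 6 variables — and 5 appears only in O's list, so O = 5.
K and M between them cover only {3, 6} — a naked pair. Remove those values from I, J.
So I = 1.

1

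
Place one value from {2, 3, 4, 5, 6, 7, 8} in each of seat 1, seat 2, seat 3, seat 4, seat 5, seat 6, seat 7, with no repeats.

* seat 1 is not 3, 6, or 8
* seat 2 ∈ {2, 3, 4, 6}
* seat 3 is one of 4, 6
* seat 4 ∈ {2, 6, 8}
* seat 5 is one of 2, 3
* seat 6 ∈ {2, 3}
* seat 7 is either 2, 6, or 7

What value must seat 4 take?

Among the 7 variables, 5 fits only seat 1 (and all 7 values in {2, 3, 4, 5, 6, 7, 8} must be used), so seat 1 = 5.
The 6 still-open variables together cover exactly {2, 3, 4, 6, 7, 8} — 6 values for 6 variables — and 7 appears only in seat 7's list, so seat 7 = 7.
Among the 5 still-open variables, 8 fits only seat 4 (and all 5 values in {2, 3, 4, 6, 8} must be used), so seat 4 = 8.

8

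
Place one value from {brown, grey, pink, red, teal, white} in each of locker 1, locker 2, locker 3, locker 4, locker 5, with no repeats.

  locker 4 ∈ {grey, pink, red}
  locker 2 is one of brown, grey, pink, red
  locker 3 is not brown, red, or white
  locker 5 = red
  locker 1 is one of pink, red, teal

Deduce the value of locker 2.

brown

locker 5 must be red (only option left). Eliminate red elsewhere: locker 1, locker 2, locker 4.
Among the 4 still-open variables, brown fits only locker 2 (and all 4 values in {brown, grey, pink, teal} must be used), so locker 2 = brown.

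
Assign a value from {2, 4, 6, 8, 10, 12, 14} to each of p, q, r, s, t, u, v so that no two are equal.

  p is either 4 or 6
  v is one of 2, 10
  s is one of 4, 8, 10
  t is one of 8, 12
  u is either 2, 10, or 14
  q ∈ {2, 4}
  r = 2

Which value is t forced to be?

r has just one choice, so r = 2. Strike 2 from q, u, v.
v's domain is down to {10}, so v = 10. Remove 10 from s, u.
q has just one choice, so q = 4. Strike 4 from p, s.
That leaves s = 8. Remove 8 from t.
So t = 12.

12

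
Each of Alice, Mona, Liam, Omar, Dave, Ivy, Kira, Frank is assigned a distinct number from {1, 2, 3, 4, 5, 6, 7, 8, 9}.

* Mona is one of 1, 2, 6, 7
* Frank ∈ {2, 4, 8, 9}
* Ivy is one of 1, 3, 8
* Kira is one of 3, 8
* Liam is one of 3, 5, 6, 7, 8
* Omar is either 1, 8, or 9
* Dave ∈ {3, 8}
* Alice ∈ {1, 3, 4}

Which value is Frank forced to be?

Dave and Kira between them cover only {3, 8} — a naked pair. Remove those values from Alice, Liam, Omar, Ivy, Frank.
Ivy's domain is down to {1}, so Ivy = 1. So Alice, Mona, Omar can't be 1.
Alice has just one choice, so Alice = 4. Eliminate 4 elsewhere: Frank.
Omar's domain is down to {9}, so Omar = 9. So Frank can't be 9.
So Frank = 2.

2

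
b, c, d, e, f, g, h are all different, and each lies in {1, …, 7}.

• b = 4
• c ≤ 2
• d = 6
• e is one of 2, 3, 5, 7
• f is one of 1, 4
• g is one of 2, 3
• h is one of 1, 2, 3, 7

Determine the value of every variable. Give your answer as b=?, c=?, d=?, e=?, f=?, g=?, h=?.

b's domain is down to {4}, so b = 4. Eliminate 4 elsewhere: f.
That leaves d = 6.
That leaves f = 1. Eliminate 1 elsewhere: c, h.
c's domain is down to {2}, so c = 2. Eliminate 2 elsewhere: e, g, h.
g must be 3 (only option left). Eliminate 3 elsewhere: e, h.
h's domain is down to {7}, so h = 7. So e can't be 7.
e has just one choice, so e = 5.

b=4, c=2, d=6, e=5, f=1, g=3, h=7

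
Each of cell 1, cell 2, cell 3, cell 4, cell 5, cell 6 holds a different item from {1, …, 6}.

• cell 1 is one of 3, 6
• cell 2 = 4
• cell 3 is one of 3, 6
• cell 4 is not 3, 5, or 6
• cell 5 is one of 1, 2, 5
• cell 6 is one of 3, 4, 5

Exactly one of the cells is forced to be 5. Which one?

cell 2 must be 4 (only option left). Remove 4 from cell 4, cell 6.
The 2 variables cell 1 and cell 3 are confined to {3, 6}, which locks those values in; drop them from cell 6.
So 5 goes to cell 6.

cell 6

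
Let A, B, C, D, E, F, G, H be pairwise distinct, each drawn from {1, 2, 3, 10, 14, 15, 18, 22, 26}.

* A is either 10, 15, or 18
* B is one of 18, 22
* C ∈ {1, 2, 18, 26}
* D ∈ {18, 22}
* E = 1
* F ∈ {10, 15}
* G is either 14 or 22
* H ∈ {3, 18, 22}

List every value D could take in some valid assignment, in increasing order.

18, 22

E's domain is down to {1}, so E = 1. Strike 1 from C.
The 2 variables B and D are confined to {18, 22}, which locks those values in; drop them from A, C, G, H.
That leaves G = 14.
H has just one choice, so H = 3.
No further eliminations apply; D can still be any of 18, 22.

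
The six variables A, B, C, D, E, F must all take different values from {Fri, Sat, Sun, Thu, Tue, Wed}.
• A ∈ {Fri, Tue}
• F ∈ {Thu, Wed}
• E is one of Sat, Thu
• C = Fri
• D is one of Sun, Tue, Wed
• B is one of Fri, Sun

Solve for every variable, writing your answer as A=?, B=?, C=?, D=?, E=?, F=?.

C has just one choice, so C = Fri. Remove Fri from A, B.
A's domain is down to {Tue}, so A = Tue. Strike Tue from D.
B must be Sun (only option left). Remove Sun from D.
That leaves D = Wed. So F can't be Wed.
F has just one choice, so F = Thu. Remove Thu from E.
E must be Sat (only option left).

A=Tue, B=Sun, C=Fri, D=Wed, E=Sat, F=Thu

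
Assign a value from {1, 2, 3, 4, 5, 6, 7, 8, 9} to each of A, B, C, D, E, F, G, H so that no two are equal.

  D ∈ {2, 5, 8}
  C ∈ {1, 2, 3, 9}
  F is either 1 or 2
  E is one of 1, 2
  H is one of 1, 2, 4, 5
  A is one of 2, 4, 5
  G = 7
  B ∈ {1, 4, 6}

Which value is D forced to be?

8

G's domain is down to {7}, so G = 7.
E and F share exactly the 2 values {1, 2}; by pigeonhole those values go to them, so strike 1, 2 from A, B, C, D, H.
The 2 variables A and H are confined to {4, 5}, which locks those values in; drop them from B, D.
So D = 8.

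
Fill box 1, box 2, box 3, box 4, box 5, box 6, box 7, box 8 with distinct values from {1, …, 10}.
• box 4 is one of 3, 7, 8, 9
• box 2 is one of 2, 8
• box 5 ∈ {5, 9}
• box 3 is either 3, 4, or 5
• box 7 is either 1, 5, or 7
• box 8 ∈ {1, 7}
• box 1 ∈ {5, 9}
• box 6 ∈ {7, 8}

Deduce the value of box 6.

8

The 8 variables draw from only 8 values {1, 2, 3, 4, 5, 7, 8, 9}, so each is used; only box 2 can be 2, hence box 2 = 2.
The 7 still-open variables together cover exactly {1, 3, 4, 5, 7, 8, 9} — 7 values for 7 variables — and 4 appears only in box 3's list, so box 3 = 4.
The 6 still-open variables together cover exactly {1, 3, 5, 7, 8, 9} — 6 values for 6 variables — and 3 appears only in box 4's list, so box 4 = 3.
The 5 still-open variables draw from only 5 values {1, 5, 7, 8, 9}, so each is used; only box 6 can be 8, hence box 6 = 8.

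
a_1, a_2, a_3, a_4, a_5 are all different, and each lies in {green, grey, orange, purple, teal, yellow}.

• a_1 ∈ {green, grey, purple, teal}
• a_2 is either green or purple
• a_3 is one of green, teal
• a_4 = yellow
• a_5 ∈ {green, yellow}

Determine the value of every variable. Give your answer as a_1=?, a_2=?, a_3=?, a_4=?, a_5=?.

a_4 must be yellow (only option left). Strike yellow from a_5.
a_5's domain is down to {green}, so a_5 = green. Eliminate green elsewhere: a_1, a_2, a_3.
a_2's domain is down to {purple}, so a_2 = purple. Strike purple from a_1.
a_3's domain is down to {teal}, so a_3 = teal. Strike teal from a_1.
a_1's domain is down to {grey}, so a_1 = grey.

a_1=grey, a_2=purple, a_3=teal, a_4=yellow, a_5=green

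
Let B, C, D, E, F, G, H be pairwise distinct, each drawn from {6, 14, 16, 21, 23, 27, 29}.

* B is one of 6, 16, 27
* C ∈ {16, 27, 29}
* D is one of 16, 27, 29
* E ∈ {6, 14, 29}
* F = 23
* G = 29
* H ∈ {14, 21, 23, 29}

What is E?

F has just one choice, so F = 23. So H can't be 23.
G's domain is down to {29}, so G = 29. So C, D, E, H can't be 29.
The 5 still-open variables draw from only 5 values {6, 14, 16, 21, 27}, so each is used; only H can be 21, hence H = 21.
The 4 still-open variables together cover exactly {6, 14, 16, 27} — 4 values for 4 variables — and 14 appears only in E's list, so E = 14.

14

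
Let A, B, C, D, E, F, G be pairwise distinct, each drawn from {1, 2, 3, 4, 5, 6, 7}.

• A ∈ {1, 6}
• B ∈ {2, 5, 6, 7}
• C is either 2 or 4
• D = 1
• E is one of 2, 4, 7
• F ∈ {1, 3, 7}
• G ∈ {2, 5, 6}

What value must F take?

3

D has just one choice, so D = 1. Strike 1 from A, F.
That leaves A = 6. Strike 6 from B, G.
The 5 still-open variables draw from only 5 values {2, 3, 4, 5, 7}, so each is used; only F can be 3, hence F = 3.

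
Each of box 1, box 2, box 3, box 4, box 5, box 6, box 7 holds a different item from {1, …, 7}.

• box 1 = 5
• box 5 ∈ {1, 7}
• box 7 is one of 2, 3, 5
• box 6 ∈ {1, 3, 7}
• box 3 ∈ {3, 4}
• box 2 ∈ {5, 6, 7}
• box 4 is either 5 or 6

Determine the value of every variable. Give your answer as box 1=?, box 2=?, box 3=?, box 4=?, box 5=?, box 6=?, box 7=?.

box 1=5, box 2=7, box 3=4, box 4=6, box 5=1, box 6=3, box 7=2

box 1 has just one choice, so box 1 = 5. So box 2, box 4, box 7 can't be 5.
That leaves box 4 = 6. So box 2 can't be 6.
That leaves box 2 = 7. Eliminate 7 elsewhere: box 5, box 6.
That leaves box 5 = 1. Remove 1 from box 6.
That leaves box 6 = 3. Remove 3 from box 3, box 7.
That leaves box 7 = 2.
box 3 must be 4 (only option left).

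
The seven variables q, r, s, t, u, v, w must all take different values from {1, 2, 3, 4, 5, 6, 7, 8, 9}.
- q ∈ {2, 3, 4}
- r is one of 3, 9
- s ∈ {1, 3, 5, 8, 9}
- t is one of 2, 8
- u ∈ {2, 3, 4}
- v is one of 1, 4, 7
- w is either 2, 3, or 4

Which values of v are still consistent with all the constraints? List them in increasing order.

q, u, w share exactly the 3 values {2, 3, 4}; by pigeonhole those values go to them, so strike 2, 3, 4 from r, s, t, v.
r's domain is down to {9}, so r = 9. Eliminate 9 elsewhere: s.
t must be 8 (only option left). Remove 8 from s.
No further eliminations apply; v can still be any of 1, 7.

1, 7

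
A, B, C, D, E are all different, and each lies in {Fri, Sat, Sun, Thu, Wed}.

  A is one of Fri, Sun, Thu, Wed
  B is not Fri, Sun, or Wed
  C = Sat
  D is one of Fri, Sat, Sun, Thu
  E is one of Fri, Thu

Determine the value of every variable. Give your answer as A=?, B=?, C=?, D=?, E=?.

C must be Sat (only option left). Eliminate Sat elsewhere: B, D.
B has just one choice, so B = Thu. So A, D, E can't be Thu.
E must be Fri (only option left). Remove Fri from A, D.
D has just one choice, so D = Sun. Eliminate Sun elsewhere: A.
That leaves A = Wed.

A=Wed, B=Thu, C=Sat, D=Sun, E=Fri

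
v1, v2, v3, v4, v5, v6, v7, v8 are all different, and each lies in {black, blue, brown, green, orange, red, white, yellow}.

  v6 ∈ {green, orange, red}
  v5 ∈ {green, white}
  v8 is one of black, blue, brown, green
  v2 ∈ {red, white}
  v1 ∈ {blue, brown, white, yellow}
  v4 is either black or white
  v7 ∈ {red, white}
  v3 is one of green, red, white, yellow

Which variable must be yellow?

The 8 variables draw from only 8 values {black, blue, brown, green, orange, red, white, yellow}, so each is used; only v6 can be orange, hence v6 = orange.
v2 and v7 share exactly the 2 values {red, white}; by pigeonhole those values go to them, so strike red, white from v1, v3, v4, v5.
That leaves v4 = black. So v8 can't be black.
v5 must be green (only option left). Strike green from v3, v8.
So yellow goes to v3.

v3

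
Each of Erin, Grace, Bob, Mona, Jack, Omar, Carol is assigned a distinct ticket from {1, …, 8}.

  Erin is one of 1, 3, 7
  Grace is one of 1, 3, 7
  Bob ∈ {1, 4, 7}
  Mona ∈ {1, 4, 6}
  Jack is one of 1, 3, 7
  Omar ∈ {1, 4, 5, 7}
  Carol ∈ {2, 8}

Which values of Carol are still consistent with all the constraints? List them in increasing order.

2, 8

The 3 variables Erin, Grace, Jack are confined to {1, 3, 7}, which locks those values in; drop them from Bob, Mona, Omar.
Bob has just one choice, so Bob = 4. Eliminate 4 elsewhere: Mona, Omar.
Mona's domain is down to {6}, so Mona = 6.
Omar must be 5 (only option left).
No further eliminations apply; Carol can still be any of 2, 8.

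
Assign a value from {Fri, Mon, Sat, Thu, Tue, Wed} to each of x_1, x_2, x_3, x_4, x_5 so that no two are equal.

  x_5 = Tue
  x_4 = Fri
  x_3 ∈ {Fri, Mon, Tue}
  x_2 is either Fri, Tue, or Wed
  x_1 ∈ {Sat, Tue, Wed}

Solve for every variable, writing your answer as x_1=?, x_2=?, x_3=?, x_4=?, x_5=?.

x_1=Sat, x_2=Wed, x_3=Mon, x_4=Fri, x_5=Tue

x_4's domain is down to {Fri}, so x_4 = Fri. Remove Fri from x_2, x_3.
That leaves x_5 = Tue. So x_1, x_2, x_3 can't be Tue.
That leaves x_2 = Wed. So x_1 can't be Wed.
x_3 must be Mon (only option left).
x_1 must be Sat (only option left).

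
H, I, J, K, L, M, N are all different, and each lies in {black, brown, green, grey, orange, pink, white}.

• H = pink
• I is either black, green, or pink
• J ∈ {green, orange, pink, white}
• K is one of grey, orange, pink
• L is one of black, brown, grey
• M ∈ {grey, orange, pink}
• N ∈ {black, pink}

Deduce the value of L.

H has just one choice, so H = pink. So I, J, K, M, N can't be pink.
N has just one choice, so N = black. So I, L can't be black.
I must be green (only option left). Strike green from J.
The 4 still-open variables together cover exactly {brown, grey, orange, white} — 4 values for 4 variables — and brown appears only in L's list, so L = brown.

brown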